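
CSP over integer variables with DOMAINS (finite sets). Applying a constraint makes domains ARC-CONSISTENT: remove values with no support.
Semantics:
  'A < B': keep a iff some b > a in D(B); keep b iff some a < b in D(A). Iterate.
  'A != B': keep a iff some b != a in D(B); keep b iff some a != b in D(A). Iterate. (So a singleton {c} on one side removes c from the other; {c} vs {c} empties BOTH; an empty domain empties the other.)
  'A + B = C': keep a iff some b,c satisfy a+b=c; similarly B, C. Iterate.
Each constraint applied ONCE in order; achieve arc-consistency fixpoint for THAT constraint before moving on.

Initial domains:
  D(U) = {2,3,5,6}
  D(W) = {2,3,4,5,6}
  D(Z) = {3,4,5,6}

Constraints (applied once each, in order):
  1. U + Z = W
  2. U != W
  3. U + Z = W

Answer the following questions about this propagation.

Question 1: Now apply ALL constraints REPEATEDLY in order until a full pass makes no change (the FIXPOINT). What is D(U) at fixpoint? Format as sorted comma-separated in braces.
pass 0 (initial): D(U)={2,3,5,6}
pass 1: U {2,3,5,6}->{2,3}; W {2,3,4,5,6}->{5,6}; Z {3,4,5,6}->{3,4}
pass 2: no change
Fixpoint after 2 passes: D(U) = {2,3}

Answer: {2,3}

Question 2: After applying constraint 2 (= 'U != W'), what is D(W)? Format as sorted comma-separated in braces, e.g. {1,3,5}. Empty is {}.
Answer: {5,6}

Derivation:
Constraint 1 (U + Z = W) on D(U)={2,3,5,6} D(Z)={3,4,5,6} D(W)={2,3,4,5,6}: U {2,3,5,6}->{2,3}; Z {3,4,5,6}->{3,4}; W {2,3,4,5,6}->{5,6}
Constraint 2 (U != W) on D(U)={2,3} D(W)={5,6}: no change
So after constraint 2: D(W) = {5,6}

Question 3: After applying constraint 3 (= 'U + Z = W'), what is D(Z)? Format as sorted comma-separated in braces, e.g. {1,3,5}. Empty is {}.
Constraint 1 (U + Z = W) on D(U)={2,3,5,6} D(Z)={3,4,5,6} D(W)={2,3,4,5,6}: U {2,3,5,6}->{2,3}; Z {3,4,5,6}->{3,4}; W {2,3,4,5,6}->{5,6}
Constraint 2 (U != W) on D(U)={2,3} D(W)={5,6}: no change
Constraint 3 (U + Z = W) on D(U)={2,3} D(Z)={3,4} D(W)={5,6}: no change
So after constraint 3: D(Z) = {3,4}

Answer: {3,4}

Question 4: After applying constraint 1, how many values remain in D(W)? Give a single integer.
Answer: 2

Derivation:
Constraint 1 (U + Z = W) on D(U)={2,3,5,6} D(Z)={3,4,5,6} D(W)={2,3,4,5,6}: U {2,3,5,6}->{2,3}; Z {3,4,5,6}->{3,4}; W {2,3,4,5,6}->{5,6}
So after constraint 1: D(W)={5,6}, size = 2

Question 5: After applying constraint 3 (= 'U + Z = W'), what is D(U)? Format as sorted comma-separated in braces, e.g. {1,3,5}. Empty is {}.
Constraint 1 (U + Z = W) on D(U)={2,3,5,6} D(Z)={3,4,5,6} D(W)={2,3,4,5,6}: U {2,3,5,6}->{2,3}; Z {3,4,5,6}->{3,4}; W {2,3,4,5,6}->{5,6}
Constraint 2 (U != W) on D(U)={2,3} D(W)={5,6}: no change
Constraint 3 (U + Z = W) on D(U)={2,3} D(Z)={3,4} D(W)={5,6}: no change
So after constraint 3: D(U) = {2,3}

Answer: {2,3}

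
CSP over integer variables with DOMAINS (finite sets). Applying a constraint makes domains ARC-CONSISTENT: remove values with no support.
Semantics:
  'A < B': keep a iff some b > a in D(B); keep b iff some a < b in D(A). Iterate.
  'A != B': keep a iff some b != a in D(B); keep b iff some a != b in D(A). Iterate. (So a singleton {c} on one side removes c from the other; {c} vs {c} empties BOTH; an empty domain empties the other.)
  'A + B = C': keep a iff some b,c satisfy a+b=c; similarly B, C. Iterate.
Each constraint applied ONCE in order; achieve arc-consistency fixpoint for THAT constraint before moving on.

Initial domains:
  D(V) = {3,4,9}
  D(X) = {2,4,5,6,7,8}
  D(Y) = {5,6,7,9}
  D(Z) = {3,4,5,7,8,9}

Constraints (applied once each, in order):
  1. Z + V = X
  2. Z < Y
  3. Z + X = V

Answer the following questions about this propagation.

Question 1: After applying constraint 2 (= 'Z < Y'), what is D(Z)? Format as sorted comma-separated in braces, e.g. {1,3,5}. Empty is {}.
Constraint 1 (Z + V = X) on D(Z)={3,4,5,7,8,9} D(V)={3,4,9} D(X)={2,4,5,6,7,8}: Z {3,4,5,7,8,9}->{3,4,5}; V {3,4,9}->{3,4}; X {2,4,5,6,7,8}->{6,7,8}
Constraint 2 (Z < Y) on D(Z)={3,4,5} D(Y)={5,6,7,9}: no change
So after constraint 2: D(Z) = {3,4,5}

Answer: {3,4,5}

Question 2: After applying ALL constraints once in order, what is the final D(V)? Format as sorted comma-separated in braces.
Answer: {}

Derivation:
Constraint 1 (Z + V = X) on D(Z)={3,4,5,7,8,9} D(V)={3,4,9} D(X)={2,4,5,6,7,8}: Z {3,4,5,7,8,9}->{3,4,5}; V {3,4,9}->{3,4}; X {2,4,5,6,7,8}->{6,7,8}
Constraint 2 (Z < Y) on D(Z)={3,4,5} D(Y)={5,6,7,9}: no change
Constraint 3 (Z + X = V) on D(Z)={3,4,5} D(X)={6,7,8} D(V)={3,4}: Z {3,4,5}->{}; X {6,7,8}->{}; V {3,4}->{}
So after all 3 constraints: D(V) = {}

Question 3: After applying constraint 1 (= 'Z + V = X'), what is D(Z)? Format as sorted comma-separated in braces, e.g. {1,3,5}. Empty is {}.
Answer: {3,4,5}

Derivation:
Constraint 1 (Z + V = X) on D(Z)={3,4,5,7,8,9} D(V)={3,4,9} D(X)={2,4,5,6,7,8}: Z {3,4,5,7,8,9}->{3,4,5}; V {3,4,9}->{3,4}; X {2,4,5,6,7,8}->{6,7,8}
So after constraint 1: D(Z) = {3,4,5}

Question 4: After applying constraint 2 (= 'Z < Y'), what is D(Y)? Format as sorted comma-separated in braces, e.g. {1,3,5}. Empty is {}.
Answer: {5,6,7,9}

Derivation:
Constraint 1 (Z + V = X) on D(Z)={3,4,5,7,8,9} D(V)={3,4,9} D(X)={2,4,5,6,7,8}: Z {3,4,5,7,8,9}->{3,4,5}; V {3,4,9}->{3,4}; X {2,4,5,6,7,8}->{6,7,8}
Constraint 2 (Z < Y) on D(Z)={3,4,5} D(Y)={5,6,7,9}: no change
So after constraint 2: D(Y) = {5,6,7,9}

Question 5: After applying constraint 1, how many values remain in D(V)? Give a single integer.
Answer: 2

Derivation:
Constraint 1 (Z + V = X) on D(Z)={3,4,5,7,8,9} D(V)={3,4,9} D(X)={2,4,5,6,7,8}: Z {3,4,5,7,8,9}->{3,4,5}; V {3,4,9}->{3,4}; X {2,4,5,6,7,8}->{6,7,8}
So after constraint 1: D(V)={3,4}, size = 2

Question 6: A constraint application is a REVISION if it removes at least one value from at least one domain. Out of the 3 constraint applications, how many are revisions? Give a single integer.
Constraint 1 (Z + V = X) on D(Z)={3,4,5,7,8,9} D(V)={3,4,9} D(X)={2,4,5,6,7,8}: Z {3,4,5,7,8,9}->{3,4,5}; V {3,4,9}->{3,4}; X {2,4,5,6,7,8}->{6,7,8} => REVISION
Constraint 2 (Z < Y) on D(Z)={3,4,5} D(Y)={5,6,7,9}: no change => not a revision
Constraint 3 (Z + X = V) on D(Z)={3,4,5} D(X)={6,7,8} D(V)={3,4}: Z {3,4,5}->{}; X {6,7,8}->{}; V {3,4}->{} => REVISION
Total revisions = 2

Answer: 2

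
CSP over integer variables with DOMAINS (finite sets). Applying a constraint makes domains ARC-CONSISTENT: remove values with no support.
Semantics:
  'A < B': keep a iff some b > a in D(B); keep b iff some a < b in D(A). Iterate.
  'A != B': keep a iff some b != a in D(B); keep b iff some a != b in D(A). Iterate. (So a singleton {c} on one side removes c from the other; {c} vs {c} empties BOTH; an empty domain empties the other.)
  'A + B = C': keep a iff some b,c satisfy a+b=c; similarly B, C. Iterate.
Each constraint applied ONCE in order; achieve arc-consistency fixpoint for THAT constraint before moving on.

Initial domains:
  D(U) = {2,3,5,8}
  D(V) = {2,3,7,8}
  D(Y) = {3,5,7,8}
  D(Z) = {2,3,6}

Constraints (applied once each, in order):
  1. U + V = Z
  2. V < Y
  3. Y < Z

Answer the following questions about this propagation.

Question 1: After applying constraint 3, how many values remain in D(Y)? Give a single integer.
Answer: 1

Derivation:
Constraint 1 (U + V = Z) on D(U)={2,3,5,8} D(V)={2,3,7,8} D(Z)={2,3,6}: U {2,3,5,8}->{3}; V {2,3,7,8}->{3}; Z {2,3,6}->{6}
Constraint 2 (V < Y) on D(V)={3} D(Y)={3,5,7,8}: Y {3,5,7,8}->{5,7,8}
Constraint 3 (Y < Z) on D(Y)={5,7,8} D(Z)={6}: Y {5,7,8}->{5}
So after constraint 3: D(Y)={5}, size = 1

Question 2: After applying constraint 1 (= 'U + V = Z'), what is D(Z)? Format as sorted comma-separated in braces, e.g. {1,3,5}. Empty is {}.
Answer: {6}

Derivation:
Constraint 1 (U + V = Z) on D(U)={2,3,5,8} D(V)={2,3,7,8} D(Z)={2,3,6}: U {2,3,5,8}->{3}; V {2,3,7,8}->{3}; Z {2,3,6}->{6}
So after constraint 1: D(Z) = {6}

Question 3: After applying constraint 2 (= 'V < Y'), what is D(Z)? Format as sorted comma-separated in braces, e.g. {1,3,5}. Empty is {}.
Constraint 1 (U + V = Z) on D(U)={2,3,5,8} D(V)={2,3,7,8} D(Z)={2,3,6}: U {2,3,5,8}->{3}; V {2,3,7,8}->{3}; Z {2,3,6}->{6}
Constraint 2 (V < Y) on D(V)={3} D(Y)={3,5,7,8}: Y {3,5,7,8}->{5,7,8}
So after constraint 2: D(Z) = {6}

Answer: {6}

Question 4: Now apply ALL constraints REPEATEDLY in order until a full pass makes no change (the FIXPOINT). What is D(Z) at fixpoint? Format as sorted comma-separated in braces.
Answer: {6}

Derivation:
pass 0 (initial): D(Z)={2,3,6}
pass 1: U {2,3,5,8}->{3}; V {2,3,7,8}->{3}; Y {3,5,7,8}->{5}; Z {2,3,6}->{6}
pass 2: no change
Fixpoint after 2 passes: D(Z) = {6}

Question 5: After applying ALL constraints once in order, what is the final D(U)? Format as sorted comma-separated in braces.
Constraint 1 (U + V = Z) on D(U)={2,3,5,8} D(V)={2,3,7,8} D(Z)={2,3,6}: U {2,3,5,8}->{3}; V {2,3,7,8}->{3}; Z {2,3,6}->{6}
Constraint 2 (V < Y) on D(V)={3} D(Y)={3,5,7,8}: Y {3,5,7,8}->{5,7,8}
Constraint 3 (Y < Z) on D(Y)={5,7,8} D(Z)={6}: Y {5,7,8}->{5}
So after all 3 constraints: D(U) = {3}

Answer: {3}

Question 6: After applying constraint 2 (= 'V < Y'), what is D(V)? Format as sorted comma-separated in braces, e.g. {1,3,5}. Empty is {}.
Answer: {3}

Derivation:
Constraint 1 (U + V = Z) on D(U)={2,3,5,8} D(V)={2,3,7,8} D(Z)={2,3,6}: U {2,3,5,8}->{3}; V {2,3,7,8}->{3}; Z {2,3,6}->{6}
Constraint 2 (V < Y) on D(V)={3} D(Y)={3,5,7,8}: Y {3,5,7,8}->{5,7,8}
So after constraint 2: D(V) = {3}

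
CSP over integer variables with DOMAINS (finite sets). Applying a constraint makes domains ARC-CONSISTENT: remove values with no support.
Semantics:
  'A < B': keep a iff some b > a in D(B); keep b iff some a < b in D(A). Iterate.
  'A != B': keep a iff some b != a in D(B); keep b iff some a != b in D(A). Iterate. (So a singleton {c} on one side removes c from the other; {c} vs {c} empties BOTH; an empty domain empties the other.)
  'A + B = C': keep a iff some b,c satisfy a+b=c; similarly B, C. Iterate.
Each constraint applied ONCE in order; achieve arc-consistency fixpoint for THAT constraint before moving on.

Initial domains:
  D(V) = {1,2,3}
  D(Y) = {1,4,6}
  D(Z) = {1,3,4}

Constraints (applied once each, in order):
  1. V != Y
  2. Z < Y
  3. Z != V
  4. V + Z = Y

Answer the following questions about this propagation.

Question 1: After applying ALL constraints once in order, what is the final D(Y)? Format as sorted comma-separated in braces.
Answer: {4,6}

Derivation:
Constraint 1 (V != Y) on D(V)={1,2,3} D(Y)={1,4,6}: no change
Constraint 2 (Z < Y) on D(Z)={1,3,4} D(Y)={1,4,6}: Y {1,4,6}->{4,6}
Constraint 3 (Z != V) on D(Z)={1,3,4} D(V)={1,2,3}: no change
Constraint 4 (V + Z = Y) on D(V)={1,2,3} D(Z)={1,3,4} D(Y)={4,6}: no change
So after all 4 constraints: D(Y) = {4,6}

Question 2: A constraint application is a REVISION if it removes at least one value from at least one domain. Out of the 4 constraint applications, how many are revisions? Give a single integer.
Constraint 1 (V != Y) on D(V)={1,2,3} D(Y)={1,4,6}: no change => not a revision
Constraint 2 (Z < Y) on D(Z)={1,3,4} D(Y)={1,4,6}: Y {1,4,6}->{4,6} => REVISION
Constraint 3 (Z != V) on D(Z)={1,3,4} D(V)={1,2,3}: no change => not a revision
Constraint 4 (V + Z = Y) on D(V)={1,2,3} D(Z)={1,3,4} D(Y)={4,6}: no change => not a revision
Total revisions = 1

Answer: 1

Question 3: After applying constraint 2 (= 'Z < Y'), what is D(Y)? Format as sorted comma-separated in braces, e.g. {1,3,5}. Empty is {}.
Answer: {4,6}

Derivation:
Constraint 1 (V != Y) on D(V)={1,2,3} D(Y)={1,4,6}: no change
Constraint 2 (Z < Y) on D(Z)={1,3,4} D(Y)={1,4,6}: Y {1,4,6}->{4,6}
So after constraint 2: D(Y) = {4,6}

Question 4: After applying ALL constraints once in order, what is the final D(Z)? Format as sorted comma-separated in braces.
Answer: {1,3,4}

Derivation:
Constraint 1 (V != Y) on D(V)={1,2,3} D(Y)={1,4,6}: no change
Constraint 2 (Z < Y) on D(Z)={1,3,4} D(Y)={1,4,6}: Y {1,4,6}->{4,6}
Constraint 3 (Z != V) on D(Z)={1,3,4} D(V)={1,2,3}: no change
Constraint 4 (V + Z = Y) on D(V)={1,2,3} D(Z)={1,3,4} D(Y)={4,6}: no change
So after all 4 constraints: D(Z) = {1,3,4}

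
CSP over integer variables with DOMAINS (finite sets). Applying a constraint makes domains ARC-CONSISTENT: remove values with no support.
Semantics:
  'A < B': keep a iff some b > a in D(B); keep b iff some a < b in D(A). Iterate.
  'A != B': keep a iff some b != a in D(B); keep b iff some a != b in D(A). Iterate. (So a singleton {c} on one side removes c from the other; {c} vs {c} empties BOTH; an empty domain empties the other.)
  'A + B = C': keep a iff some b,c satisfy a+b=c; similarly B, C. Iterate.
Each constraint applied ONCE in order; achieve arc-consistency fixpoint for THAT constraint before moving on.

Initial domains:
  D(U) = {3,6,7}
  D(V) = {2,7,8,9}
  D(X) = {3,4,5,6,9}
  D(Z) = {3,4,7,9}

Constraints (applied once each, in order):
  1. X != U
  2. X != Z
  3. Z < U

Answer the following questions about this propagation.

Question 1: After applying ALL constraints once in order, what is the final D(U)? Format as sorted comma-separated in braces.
Answer: {6,7}

Derivation:
Constraint 1 (X != U) on D(X)={3,4,5,6,9} D(U)={3,6,7}: no change
Constraint 2 (X != Z) on D(X)={3,4,5,6,9} D(Z)={3,4,7,9}: no change
Constraint 3 (Z < U) on D(Z)={3,4,7,9} D(U)={3,6,7}: Z {3,4,7,9}->{3,4}; U {3,6,7}->{6,7}
So after all 3 constraints: D(U) = {6,7}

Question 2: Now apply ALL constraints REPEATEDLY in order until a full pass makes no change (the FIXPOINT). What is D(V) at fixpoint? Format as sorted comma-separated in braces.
pass 0 (initial): D(V)={2,7,8,9}
pass 1: U {3,6,7}->{6,7}; Z {3,4,7,9}->{3,4}
pass 2: no change
Fixpoint after 2 passes: D(V) = {2,7,8,9}

Answer: {2,7,8,9}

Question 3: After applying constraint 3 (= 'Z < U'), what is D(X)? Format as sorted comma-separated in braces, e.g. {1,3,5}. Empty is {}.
Constraint 1 (X != U) on D(X)={3,4,5,6,9} D(U)={3,6,7}: no change
Constraint 2 (X != Z) on D(X)={3,4,5,6,9} D(Z)={3,4,7,9}: no change
Constraint 3 (Z < U) on D(Z)={3,4,7,9} D(U)={3,6,7}: Z {3,4,7,9}->{3,4}; U {3,6,7}->{6,7}
So after constraint 3: D(X) = {3,4,5,6,9}

Answer: {3,4,5,6,9}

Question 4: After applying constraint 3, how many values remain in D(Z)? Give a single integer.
Answer: 2

Derivation:
Constraint 1 (X != U) on D(X)={3,4,5,6,9} D(U)={3,6,7}: no change
Constraint 2 (X != Z) on D(X)={3,4,5,6,9} D(Z)={3,4,7,9}: no change
Constraint 3 (Z < U) on D(Z)={3,4,7,9} D(U)={3,6,7}: Z {3,4,7,9}->{3,4}; U {3,6,7}->{6,7}
So after constraint 3: D(Z)={3,4}, size = 2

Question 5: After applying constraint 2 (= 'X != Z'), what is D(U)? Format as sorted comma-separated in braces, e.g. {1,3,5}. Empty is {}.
Constraint 1 (X != U) on D(X)={3,4,5,6,9} D(U)={3,6,7}: no change
Constraint 2 (X != Z) on D(X)={3,4,5,6,9} D(Z)={3,4,7,9}: no change
So after constraint 2: D(U) = {3,6,7}

Answer: {3,6,7}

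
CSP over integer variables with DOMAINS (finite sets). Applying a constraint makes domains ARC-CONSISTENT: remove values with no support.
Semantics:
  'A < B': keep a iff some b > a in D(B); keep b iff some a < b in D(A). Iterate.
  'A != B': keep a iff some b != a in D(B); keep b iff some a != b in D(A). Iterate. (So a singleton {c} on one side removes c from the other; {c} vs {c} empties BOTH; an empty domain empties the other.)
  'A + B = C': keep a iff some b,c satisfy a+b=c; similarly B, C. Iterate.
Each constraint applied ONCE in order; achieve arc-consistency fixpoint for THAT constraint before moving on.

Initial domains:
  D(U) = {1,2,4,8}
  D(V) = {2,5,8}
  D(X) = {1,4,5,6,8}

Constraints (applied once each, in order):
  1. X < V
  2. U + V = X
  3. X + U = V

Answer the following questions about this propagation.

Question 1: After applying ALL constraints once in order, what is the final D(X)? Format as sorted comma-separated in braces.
Answer: {4}

Derivation:
Constraint 1 (X < V) on D(X)={1,4,5,6,8} D(V)={2,5,8}: X {1,4,5,6,8}->{1,4,5,6}
Constraint 2 (U + V = X) on D(U)={1,2,4,8} D(V)={2,5,8} D(X)={1,4,5,6}: U {1,2,4,8}->{1,2,4}; V {2,5,8}->{2,5}; X {1,4,5,6}->{4,6}
Constraint 3 (X + U = V) on D(X)={4,6} D(U)={1,2,4} D(V)={2,5}: X {4,6}->{4}; U {1,2,4}->{1}; V {2,5}->{5}
So after all 3 constraints: D(X) = {4}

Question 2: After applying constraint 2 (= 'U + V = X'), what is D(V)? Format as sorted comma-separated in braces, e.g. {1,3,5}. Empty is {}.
Answer: {2,5}

Derivation:
Constraint 1 (X < V) on D(X)={1,4,5,6,8} D(V)={2,5,8}: X {1,4,5,6,8}->{1,4,5,6}
Constraint 2 (U + V = X) on D(U)={1,2,4,8} D(V)={2,5,8} D(X)={1,4,5,6}: U {1,2,4,8}->{1,2,4}; V {2,5,8}->{2,5}; X {1,4,5,6}->{4,6}
So after constraint 2: D(V) = {2,5}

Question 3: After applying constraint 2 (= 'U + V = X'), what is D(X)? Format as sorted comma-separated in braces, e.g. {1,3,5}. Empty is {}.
Constraint 1 (X < V) on D(X)={1,4,5,6,8} D(V)={2,5,8}: X {1,4,5,6,8}->{1,4,5,6}
Constraint 2 (U + V = X) on D(U)={1,2,4,8} D(V)={2,5,8} D(X)={1,4,5,6}: U {1,2,4,8}->{1,2,4}; V {2,5,8}->{2,5}; X {1,4,5,6}->{4,6}
So after constraint 2: D(X) = {4,6}

Answer: {4,6}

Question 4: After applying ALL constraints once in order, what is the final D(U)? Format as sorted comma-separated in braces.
Constraint 1 (X < V) on D(X)={1,4,5,6,8} D(V)={2,5,8}: X {1,4,5,6,8}->{1,4,5,6}
Constraint 2 (U + V = X) on D(U)={1,2,4,8} D(V)={2,5,8} D(X)={1,4,5,6}: U {1,2,4,8}->{1,2,4}; V {2,5,8}->{2,5}; X {1,4,5,6}->{4,6}
Constraint 3 (X + U = V) on D(X)={4,6} D(U)={1,2,4} D(V)={2,5}: X {4,6}->{4}; U {1,2,4}->{1}; V {2,5}->{5}
So after all 3 constraints: D(U) = {1}

Answer: {1}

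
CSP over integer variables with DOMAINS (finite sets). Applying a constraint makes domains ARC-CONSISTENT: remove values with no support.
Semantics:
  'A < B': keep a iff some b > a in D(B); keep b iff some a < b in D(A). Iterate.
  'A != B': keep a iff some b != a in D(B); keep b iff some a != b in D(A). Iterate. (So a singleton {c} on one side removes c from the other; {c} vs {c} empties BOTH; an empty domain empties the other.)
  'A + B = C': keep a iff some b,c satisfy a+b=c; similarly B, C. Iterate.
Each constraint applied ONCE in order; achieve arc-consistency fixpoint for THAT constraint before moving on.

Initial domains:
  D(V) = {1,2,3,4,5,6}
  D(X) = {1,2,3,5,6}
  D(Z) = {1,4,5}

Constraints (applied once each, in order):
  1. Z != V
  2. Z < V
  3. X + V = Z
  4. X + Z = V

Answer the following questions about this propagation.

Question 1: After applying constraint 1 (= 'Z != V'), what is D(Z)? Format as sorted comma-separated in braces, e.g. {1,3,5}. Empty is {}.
Answer: {1,4,5}

Derivation:
Constraint 1 (Z != V) on D(Z)={1,4,5} D(V)={1,2,3,4,5,6}: no change
So after constraint 1: D(Z) = {1,4,5}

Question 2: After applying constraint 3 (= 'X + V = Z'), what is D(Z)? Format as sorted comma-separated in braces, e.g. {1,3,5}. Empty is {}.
Answer: {4,5}

Derivation:
Constraint 1 (Z != V) on D(Z)={1,4,5} D(V)={1,2,3,4,5,6}: no change
Constraint 2 (Z < V) on D(Z)={1,4,5} D(V)={1,2,3,4,5,6}: V {1,2,3,4,5,6}->{2,3,4,5,6}
Constraint 3 (X + V = Z) on D(X)={1,2,3,5,6} D(V)={2,3,4,5,6} D(Z)={1,4,5}: X {1,2,3,5,6}->{1,2,3}; V {2,3,4,5,6}->{2,3,4}; Z {1,4,5}->{4,5}
So after constraint 3: D(Z) = {4,5}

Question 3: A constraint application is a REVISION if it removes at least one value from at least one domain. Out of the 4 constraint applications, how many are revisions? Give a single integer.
Constraint 1 (Z != V) on D(Z)={1,4,5} D(V)={1,2,3,4,5,6}: no change => not a revision
Constraint 2 (Z < V) on D(Z)={1,4,5} D(V)={1,2,3,4,5,6}: V {1,2,3,4,5,6}->{2,3,4,5,6} => REVISION
Constraint 3 (X + V = Z) on D(X)={1,2,3,5,6} D(V)={2,3,4,5,6} D(Z)={1,4,5}: X {1,2,3,5,6}->{1,2,3}; V {2,3,4,5,6}->{2,3,4}; Z {1,4,5}->{4,5} => REVISION
Constraint 4 (X + Z = V) on D(X)={1,2,3} D(Z)={4,5} D(V)={2,3,4}: X {1,2,3}->{}; Z {4,5}->{}; V {2,3,4}->{} => REVISION
Total revisions = 3

Answer: 3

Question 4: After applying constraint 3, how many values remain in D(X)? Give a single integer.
Answer: 3

Derivation:
Constraint 1 (Z != V) on D(Z)={1,4,5} D(V)={1,2,3,4,5,6}: no change
Constraint 2 (Z < V) on D(Z)={1,4,5} D(V)={1,2,3,4,5,6}: V {1,2,3,4,5,6}->{2,3,4,5,6}
Constraint 3 (X + V = Z) on D(X)={1,2,3,5,6} D(V)={2,3,4,5,6} D(Z)={1,4,5}: X {1,2,3,5,6}->{1,2,3}; V {2,3,4,5,6}->{2,3,4}; Z {1,4,5}->{4,5}
So after constraint 3: D(X)={1,2,3}, size = 3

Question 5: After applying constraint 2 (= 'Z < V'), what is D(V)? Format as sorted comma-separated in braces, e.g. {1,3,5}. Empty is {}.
Constraint 1 (Z != V) on D(Z)={1,4,5} D(V)={1,2,3,4,5,6}: no change
Constraint 2 (Z < V) on D(Z)={1,4,5} D(V)={1,2,3,4,5,6}: V {1,2,3,4,5,6}->{2,3,4,5,6}
So after constraint 2: D(V) = {2,3,4,5,6}

Answer: {2,3,4,5,6}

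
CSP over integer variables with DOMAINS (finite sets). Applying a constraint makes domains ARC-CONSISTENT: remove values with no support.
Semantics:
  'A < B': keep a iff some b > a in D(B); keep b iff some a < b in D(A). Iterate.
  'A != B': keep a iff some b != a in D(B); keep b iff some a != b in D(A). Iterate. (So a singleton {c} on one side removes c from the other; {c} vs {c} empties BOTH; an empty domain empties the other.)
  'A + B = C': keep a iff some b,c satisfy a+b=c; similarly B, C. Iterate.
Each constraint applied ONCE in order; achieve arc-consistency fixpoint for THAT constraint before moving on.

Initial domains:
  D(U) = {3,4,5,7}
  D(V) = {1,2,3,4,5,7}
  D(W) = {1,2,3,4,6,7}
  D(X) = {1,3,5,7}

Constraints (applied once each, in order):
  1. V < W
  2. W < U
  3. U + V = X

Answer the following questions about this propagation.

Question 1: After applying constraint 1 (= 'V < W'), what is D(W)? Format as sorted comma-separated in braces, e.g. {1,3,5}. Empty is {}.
Constraint 1 (V < W) on D(V)={1,2,3,4,5,7} D(W)={1,2,3,4,6,7}: V {1,2,3,4,5,7}->{1,2,3,4,5}; W {1,2,3,4,6,7}->{2,3,4,6,7}
So after constraint 1: D(W) = {2,3,4,6,7}

Answer: {2,3,4,6,7}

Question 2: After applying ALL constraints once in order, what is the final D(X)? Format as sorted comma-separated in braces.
Answer: {5,7}

Derivation:
Constraint 1 (V < W) on D(V)={1,2,3,4,5,7} D(W)={1,2,3,4,6,7}: V {1,2,3,4,5,7}->{1,2,3,4,5}; W {1,2,3,4,6,7}->{2,3,4,6,7}
Constraint 2 (W < U) on D(W)={2,3,4,6,7} D(U)={3,4,5,7}: W {2,3,4,6,7}->{2,3,4,6}
Constraint 3 (U + V = X) on D(U)={3,4,5,7} D(V)={1,2,3,4,5} D(X)={1,3,5,7}: U {3,4,5,7}->{3,4,5}; V {1,2,3,4,5}->{1,2,3,4}; X {1,3,5,7}->{5,7}
So after all 3 constraints: D(X) = {5,7}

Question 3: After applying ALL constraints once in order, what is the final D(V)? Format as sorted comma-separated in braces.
Answer: {1,2,3,4}

Derivation:
Constraint 1 (V < W) on D(V)={1,2,3,4,5,7} D(W)={1,2,3,4,6,7}: V {1,2,3,4,5,7}->{1,2,3,4,5}; W {1,2,3,4,6,7}->{2,3,4,6,7}
Constraint 2 (W < U) on D(W)={2,3,4,6,7} D(U)={3,4,5,7}: W {2,3,4,6,7}->{2,3,4,6}
Constraint 3 (U + V = X) on D(U)={3,4,5,7} D(V)={1,2,3,4,5} D(X)={1,3,5,7}: U {3,4,5,7}->{3,4,5}; V {1,2,3,4,5}->{1,2,3,4}; X {1,3,5,7}->{5,7}
So after all 3 constraints: D(V) = {1,2,3,4}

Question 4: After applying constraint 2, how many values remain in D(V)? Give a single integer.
Constraint 1 (V < W) on D(V)={1,2,3,4,5,7} D(W)={1,2,3,4,6,7}: V {1,2,3,4,5,7}->{1,2,3,4,5}; W {1,2,3,4,6,7}->{2,3,4,6,7}
Constraint 2 (W < U) on D(W)={2,3,4,6,7} D(U)={3,4,5,7}: W {2,3,4,6,7}->{2,3,4,6}
So after constraint 2: D(V)={1,2,3,4,5}, size = 5

Answer: 5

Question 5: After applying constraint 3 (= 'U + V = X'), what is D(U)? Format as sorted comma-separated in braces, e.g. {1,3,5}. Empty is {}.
Answer: {3,4,5}

Derivation:
Constraint 1 (V < W) on D(V)={1,2,3,4,5,7} D(W)={1,2,3,4,6,7}: V {1,2,3,4,5,7}->{1,2,3,4,5}; W {1,2,3,4,6,7}->{2,3,4,6,7}
Constraint 2 (W < U) on D(W)={2,3,4,6,7} D(U)={3,4,5,7}: W {2,3,4,6,7}->{2,3,4,6}
Constraint 3 (U + V = X) on D(U)={3,4,5,7} D(V)={1,2,3,4,5} D(X)={1,3,5,7}: U {3,4,5,7}->{3,4,5}; V {1,2,3,4,5}->{1,2,3,4}; X {1,3,5,7}->{5,7}
So after constraint 3: D(U) = {3,4,5}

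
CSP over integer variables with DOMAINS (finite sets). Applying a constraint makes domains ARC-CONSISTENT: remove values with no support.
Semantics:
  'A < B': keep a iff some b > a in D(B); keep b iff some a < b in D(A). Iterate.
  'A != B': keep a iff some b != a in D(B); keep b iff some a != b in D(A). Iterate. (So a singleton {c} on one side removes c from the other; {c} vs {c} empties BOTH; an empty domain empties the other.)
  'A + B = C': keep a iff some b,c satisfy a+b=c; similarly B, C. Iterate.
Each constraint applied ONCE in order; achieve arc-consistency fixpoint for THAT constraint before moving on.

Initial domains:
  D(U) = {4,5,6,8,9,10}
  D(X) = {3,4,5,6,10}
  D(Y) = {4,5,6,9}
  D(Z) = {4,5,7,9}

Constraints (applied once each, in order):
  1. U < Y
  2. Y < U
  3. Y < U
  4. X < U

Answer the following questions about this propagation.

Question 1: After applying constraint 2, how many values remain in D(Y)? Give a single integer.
Constraint 1 (U < Y) on D(U)={4,5,6,8,9,10} D(Y)={4,5,6,9}: U {4,5,6,8,9,10}->{4,5,6,8}; Y {4,5,6,9}->{5,6,9}
Constraint 2 (Y < U) on D(Y)={5,6,9} D(U)={4,5,6,8}: Y {5,6,9}->{5,6}; U {4,5,6,8}->{6,8}
So after constraint 2: D(Y)={5,6}, size = 2

Answer: 2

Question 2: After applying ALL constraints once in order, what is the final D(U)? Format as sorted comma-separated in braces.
Constraint 1 (U < Y) on D(U)={4,5,6,8,9,10} D(Y)={4,5,6,9}: U {4,5,6,8,9,10}->{4,5,6,8}; Y {4,5,6,9}->{5,6,9}
Constraint 2 (Y < U) on D(Y)={5,6,9} D(U)={4,5,6,8}: Y {5,6,9}->{5,6}; U {4,5,6,8}->{6,8}
Constraint 3 (Y < U) on D(Y)={5,6} D(U)={6,8}: no change
Constraint 4 (X < U) on D(X)={3,4,5,6,10} D(U)={6,8}: X {3,4,5,6,10}->{3,4,5,6}
So after all 4 constraints: D(U) = {6,8}

Answer: {6,8}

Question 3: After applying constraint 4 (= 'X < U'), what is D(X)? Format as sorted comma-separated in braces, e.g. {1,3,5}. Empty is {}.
Answer: {3,4,5,6}

Derivation:
Constraint 1 (U < Y) on D(U)={4,5,6,8,9,10} D(Y)={4,5,6,9}: U {4,5,6,8,9,10}->{4,5,6,8}; Y {4,5,6,9}->{5,6,9}
Constraint 2 (Y < U) on D(Y)={5,6,9} D(U)={4,5,6,8}: Y {5,6,9}->{5,6}; U {4,5,6,8}->{6,8}
Constraint 3 (Y < U) on D(Y)={5,6} D(U)={6,8}: no change
Constraint 4 (X < U) on D(X)={3,4,5,6,10} D(U)={6,8}: X {3,4,5,6,10}->{3,4,5,6}
So after constraint 4: D(X) = {3,4,5,6}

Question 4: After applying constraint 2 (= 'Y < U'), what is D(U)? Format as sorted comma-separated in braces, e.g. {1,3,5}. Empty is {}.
Answer: {6,8}

Derivation:
Constraint 1 (U < Y) on D(U)={4,5,6,8,9,10} D(Y)={4,5,6,9}: U {4,5,6,8,9,10}->{4,5,6,8}; Y {4,5,6,9}->{5,6,9}
Constraint 2 (Y < U) on D(Y)={5,6,9} D(U)={4,5,6,8}: Y {5,6,9}->{5,6}; U {4,5,6,8}->{6,8}
So after constraint 2: D(U) = {6,8}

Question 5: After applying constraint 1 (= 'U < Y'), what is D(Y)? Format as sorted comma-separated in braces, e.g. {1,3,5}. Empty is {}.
Constraint 1 (U < Y) on D(U)={4,5,6,8,9,10} D(Y)={4,5,6,9}: U {4,5,6,8,9,10}->{4,5,6,8}; Y {4,5,6,9}->{5,6,9}
So after constraint 1: D(Y) = {5,6,9}

Answer: {5,6,9}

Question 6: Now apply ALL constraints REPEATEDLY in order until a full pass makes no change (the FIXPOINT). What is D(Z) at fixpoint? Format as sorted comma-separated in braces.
pass 0 (initial): D(Z)={4,5,7,9}
pass 1: U {4,5,6,8,9,10}->{6,8}; X {3,4,5,6,10}->{3,4,5,6}; Y {4,5,6,9}->{5,6}
pass 2: U {6,8}->{}; X {3,4,5,6}->{}; Y {5,6}->{}
pass 3: no change
Fixpoint after 3 passes: D(Z) = {4,5,7,9}

Answer: {4,5,7,9}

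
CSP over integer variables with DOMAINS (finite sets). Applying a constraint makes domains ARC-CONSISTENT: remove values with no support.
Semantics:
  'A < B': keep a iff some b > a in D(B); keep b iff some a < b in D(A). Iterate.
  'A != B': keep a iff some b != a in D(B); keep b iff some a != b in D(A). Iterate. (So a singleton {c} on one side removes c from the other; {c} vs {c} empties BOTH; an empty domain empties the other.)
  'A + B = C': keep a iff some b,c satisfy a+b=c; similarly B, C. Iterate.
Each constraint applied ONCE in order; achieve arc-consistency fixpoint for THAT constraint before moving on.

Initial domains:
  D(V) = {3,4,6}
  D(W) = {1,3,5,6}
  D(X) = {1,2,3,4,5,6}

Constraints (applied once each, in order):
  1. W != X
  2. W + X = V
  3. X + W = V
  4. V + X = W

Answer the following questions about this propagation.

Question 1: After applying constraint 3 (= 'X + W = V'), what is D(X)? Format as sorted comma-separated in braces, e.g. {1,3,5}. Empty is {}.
Answer: {1,2,3,5}

Derivation:
Constraint 1 (W != X) on D(W)={1,3,5,6} D(X)={1,2,3,4,5,6}: no change
Constraint 2 (W + X = V) on D(W)={1,3,5,6} D(X)={1,2,3,4,5,6} D(V)={3,4,6}: W {1,3,5,6}->{1,3,5}; X {1,2,3,4,5,6}->{1,2,3,5}
Constraint 3 (X + W = V) on D(X)={1,2,3,5} D(W)={1,3,5} D(V)={3,4,6}: no change
So after constraint 3: D(X) = {1,2,3,5}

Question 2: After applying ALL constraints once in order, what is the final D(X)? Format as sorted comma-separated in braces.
Answer: {1,2}

Derivation:
Constraint 1 (W != X) on D(W)={1,3,5,6} D(X)={1,2,3,4,5,6}: no change
Constraint 2 (W + X = V) on D(W)={1,3,5,6} D(X)={1,2,3,4,5,6} D(V)={3,4,6}: W {1,3,5,6}->{1,3,5}; X {1,2,3,4,5,6}->{1,2,3,5}
Constraint 3 (X + W = V) on D(X)={1,2,3,5} D(W)={1,3,5} D(V)={3,4,6}: no change
Constraint 4 (V + X = W) on D(V)={3,4,6} D(X)={1,2,3,5} D(W)={1,3,5}: V {3,4,6}->{3,4}; X {1,2,3,5}->{1,2}; W {1,3,5}->{5}
So after all 4 constraints: D(X) = {1,2}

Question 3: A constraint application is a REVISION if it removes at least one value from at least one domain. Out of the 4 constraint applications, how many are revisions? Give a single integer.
Constraint 1 (W != X) on D(W)={1,3,5,6} D(X)={1,2,3,4,5,6}: no change => not a revision
Constraint 2 (W + X = V) on D(W)={1,3,5,6} D(X)={1,2,3,4,5,6} D(V)={3,4,6}: W {1,3,5,6}->{1,3,5}; X {1,2,3,4,5,6}->{1,2,3,5} => REVISION
Constraint 3 (X + W = V) on D(X)={1,2,3,5} D(W)={1,3,5} D(V)={3,4,6}: no change => not a revision
Constraint 4 (V + X = W) on D(V)={3,4,6} D(X)={1,2,3,5} D(W)={1,3,5}: V {3,4,6}->{3,4}; X {1,2,3,5}->{1,2}; W {1,3,5}->{5} => REVISION
Total revisions = 2

Answer: 2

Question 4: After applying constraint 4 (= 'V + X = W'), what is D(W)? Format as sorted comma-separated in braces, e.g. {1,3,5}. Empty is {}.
Answer: {5}

Derivation:
Constraint 1 (W != X) on D(W)={1,3,5,6} D(X)={1,2,3,4,5,6}: no change
Constraint 2 (W + X = V) on D(W)={1,3,5,6} D(X)={1,2,3,4,5,6} D(V)={3,4,6}: W {1,3,5,6}->{1,3,5}; X {1,2,3,4,5,6}->{1,2,3,5}
Constraint 3 (X + W = V) on D(X)={1,2,3,5} D(W)={1,3,5} D(V)={3,4,6}: no change
Constraint 4 (V + X = W) on D(V)={3,4,6} D(X)={1,2,3,5} D(W)={1,3,5}: V {3,4,6}->{3,4}; X {1,2,3,5}->{1,2}; W {1,3,5}->{5}
So after constraint 4: D(W) = {5}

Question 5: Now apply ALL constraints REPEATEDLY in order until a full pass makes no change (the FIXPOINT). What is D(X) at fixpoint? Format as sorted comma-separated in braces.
pass 0 (initial): D(X)={1,2,3,4,5,6}
pass 1: V {3,4,6}->{3,4}; W {1,3,5,6}->{5}; X {1,2,3,4,5,6}->{1,2}
pass 2: V {3,4}->{}; W {5}->{}; X {1,2}->{}
pass 3: no change
Fixpoint after 3 passes: D(X) = {}

Answer: {}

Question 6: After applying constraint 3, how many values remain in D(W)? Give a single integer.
Answer: 3

Derivation:
Constraint 1 (W != X) on D(W)={1,3,5,6} D(X)={1,2,3,4,5,6}: no change
Constraint 2 (W + X = V) on D(W)={1,3,5,6} D(X)={1,2,3,4,5,6} D(V)={3,4,6}: W {1,3,5,6}->{1,3,5}; X {1,2,3,4,5,6}->{1,2,3,5}
Constraint 3 (X + W = V) on D(X)={1,2,3,5} D(W)={1,3,5} D(V)={3,4,6}: no change
So after constraint 3: D(W)={1,3,5}, size = 3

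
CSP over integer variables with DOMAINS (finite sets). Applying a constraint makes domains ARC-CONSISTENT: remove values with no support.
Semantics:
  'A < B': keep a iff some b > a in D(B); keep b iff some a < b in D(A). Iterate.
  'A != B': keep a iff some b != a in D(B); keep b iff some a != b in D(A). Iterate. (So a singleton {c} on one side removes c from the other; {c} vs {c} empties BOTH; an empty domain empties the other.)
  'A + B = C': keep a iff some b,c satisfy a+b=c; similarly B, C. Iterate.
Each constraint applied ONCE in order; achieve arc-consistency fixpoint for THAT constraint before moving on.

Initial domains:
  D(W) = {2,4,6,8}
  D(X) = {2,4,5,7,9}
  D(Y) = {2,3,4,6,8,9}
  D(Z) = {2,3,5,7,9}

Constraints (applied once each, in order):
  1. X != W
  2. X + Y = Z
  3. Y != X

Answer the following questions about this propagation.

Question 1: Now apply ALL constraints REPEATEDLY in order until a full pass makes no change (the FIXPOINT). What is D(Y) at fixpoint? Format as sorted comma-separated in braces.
pass 0 (initial): D(Y)={2,3,4,6,8,9}
pass 1: X {2,4,5,7,9}->{2,4,5,7}; Y {2,3,4,6,8,9}->{2,3,4}; Z {2,3,5,7,9}->{5,7,9}
pass 2: no change
Fixpoint after 2 passes: D(Y) = {2,3,4}

Answer: {2,3,4}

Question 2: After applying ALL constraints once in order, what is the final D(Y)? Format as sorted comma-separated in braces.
Constraint 1 (X != W) on D(X)={2,4,5,7,9} D(W)={2,4,6,8}: no change
Constraint 2 (X + Y = Z) on D(X)={2,4,5,7,9} D(Y)={2,3,4,6,8,9} D(Z)={2,3,5,7,9}: X {2,4,5,7,9}->{2,4,5,7}; Y {2,3,4,6,8,9}->{2,3,4}; Z {2,3,5,7,9}->{5,7,9}
Constraint 3 (Y != X) on D(Y)={2,3,4} D(X)={2,4,5,7}: no change
So after all 3 constraints: D(Y) = {2,3,4}

Answer: {2,3,4}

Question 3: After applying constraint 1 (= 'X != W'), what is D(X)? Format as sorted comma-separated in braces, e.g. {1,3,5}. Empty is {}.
Constraint 1 (X != W) on D(X)={2,4,5,7,9} D(W)={2,4,6,8}: no change
So after constraint 1: D(X) = {2,4,5,7,9}

Answer: {2,4,5,7,9}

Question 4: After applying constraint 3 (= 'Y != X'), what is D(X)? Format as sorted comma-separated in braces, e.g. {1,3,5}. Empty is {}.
Constraint 1 (X != W) on D(X)={2,4,5,7,9} D(W)={2,4,6,8}: no change
Constraint 2 (X + Y = Z) on D(X)={2,4,5,7,9} D(Y)={2,3,4,6,8,9} D(Z)={2,3,5,7,9}: X {2,4,5,7,9}->{2,4,5,7}; Y {2,3,4,6,8,9}->{2,3,4}; Z {2,3,5,7,9}->{5,7,9}
Constraint 3 (Y != X) on D(Y)={2,3,4} D(X)={2,4,5,7}: no change
So after constraint 3: D(X) = {2,4,5,7}

Answer: {2,4,5,7}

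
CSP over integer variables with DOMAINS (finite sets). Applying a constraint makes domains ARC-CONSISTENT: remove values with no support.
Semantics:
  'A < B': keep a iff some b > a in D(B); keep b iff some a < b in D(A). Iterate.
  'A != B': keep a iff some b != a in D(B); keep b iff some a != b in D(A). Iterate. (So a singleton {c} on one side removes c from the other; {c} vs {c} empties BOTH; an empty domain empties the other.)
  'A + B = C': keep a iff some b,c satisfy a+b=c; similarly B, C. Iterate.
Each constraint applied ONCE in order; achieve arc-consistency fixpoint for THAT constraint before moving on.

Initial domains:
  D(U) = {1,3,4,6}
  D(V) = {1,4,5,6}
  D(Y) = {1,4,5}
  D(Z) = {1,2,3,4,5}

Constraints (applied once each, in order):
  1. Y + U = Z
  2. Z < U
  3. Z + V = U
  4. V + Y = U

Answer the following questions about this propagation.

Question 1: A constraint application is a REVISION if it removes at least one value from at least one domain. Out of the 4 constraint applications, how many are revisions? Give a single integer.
Answer: 4

Derivation:
Constraint 1 (Y + U = Z) on D(Y)={1,4,5} D(U)={1,3,4,6} D(Z)={1,2,3,4,5}: Y {1,4,5}->{1,4}; U {1,3,4,6}->{1,3,4}; Z {1,2,3,4,5}->{2,4,5} => REVISION
Constraint 2 (Z < U) on D(Z)={2,4,5} D(U)={1,3,4}: Z {2,4,5}->{2}; U {1,3,4}->{3,4} => REVISION
Constraint 3 (Z + V = U) on D(Z)={2} D(V)={1,4,5,6} D(U)={3,4}: V {1,4,5,6}->{1}; U {3,4}->{3} => REVISION
Constraint 4 (V + Y = U) on D(V)={1} D(Y)={1,4} D(U)={3}: V {1}->{}; Y {1,4}->{}; U {3}->{} => REVISION
Total revisions = 4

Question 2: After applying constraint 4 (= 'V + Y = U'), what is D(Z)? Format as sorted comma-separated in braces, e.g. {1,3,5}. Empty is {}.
Constraint 1 (Y + U = Z) on D(Y)={1,4,5} D(U)={1,3,4,6} D(Z)={1,2,3,4,5}: Y {1,4,5}->{1,4}; U {1,3,4,6}->{1,3,4}; Z {1,2,3,4,5}->{2,4,5}
Constraint 2 (Z < U) on D(Z)={2,4,5} D(U)={1,3,4}: Z {2,4,5}->{2}; U {1,3,4}->{3,4}
Constraint 3 (Z + V = U) on D(Z)={2} D(V)={1,4,5,6} D(U)={3,4}: V {1,4,5,6}->{1}; U {3,4}->{3}
Constraint 4 (V + Y = U) on D(V)={1} D(Y)={1,4} D(U)={3}: V {1}->{}; Y {1,4}->{}; U {3}->{}
So after constraint 4: D(Z) = {2}

Answer: {2}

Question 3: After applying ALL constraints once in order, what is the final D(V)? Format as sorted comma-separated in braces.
Constraint 1 (Y + U = Z) on D(Y)={1,4,5} D(U)={1,3,4,6} D(Z)={1,2,3,4,5}: Y {1,4,5}->{1,4}; U {1,3,4,6}->{1,3,4}; Z {1,2,3,4,5}->{2,4,5}
Constraint 2 (Z < U) on D(Z)={2,4,5} D(U)={1,3,4}: Z {2,4,5}->{2}; U {1,3,4}->{3,4}
Constraint 3 (Z + V = U) on D(Z)={2} D(V)={1,4,5,6} D(U)={3,4}: V {1,4,5,6}->{1}; U {3,4}->{3}
Constraint 4 (V + Y = U) on D(V)={1} D(Y)={1,4} D(U)={3}: V {1}->{}; Y {1,4}->{}; U {3}->{}
So after all 4 constraints: D(V) = {}

Answer: {}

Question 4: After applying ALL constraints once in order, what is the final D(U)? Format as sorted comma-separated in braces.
Answer: {}

Derivation:
Constraint 1 (Y + U = Z) on D(Y)={1,4,5} D(U)={1,3,4,6} D(Z)={1,2,3,4,5}: Y {1,4,5}->{1,4}; U {1,3,4,6}->{1,3,4}; Z {1,2,3,4,5}->{2,4,5}
Constraint 2 (Z < U) on D(Z)={2,4,5} D(U)={1,3,4}: Z {2,4,5}->{2}; U {1,3,4}->{3,4}
Constraint 3 (Z + V = U) on D(Z)={2} D(V)={1,4,5,6} D(U)={3,4}: V {1,4,5,6}->{1}; U {3,4}->{3}
Constraint 4 (V + Y = U) on D(V)={1} D(Y)={1,4} D(U)={3}: V {1}->{}; Y {1,4}->{}; U {3}->{}
So after all 4 constraints: D(U) = {}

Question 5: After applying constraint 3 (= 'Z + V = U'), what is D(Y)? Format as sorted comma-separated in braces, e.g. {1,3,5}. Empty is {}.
Answer: {1,4}

Derivation:
Constraint 1 (Y + U = Z) on D(Y)={1,4,5} D(U)={1,3,4,6} D(Z)={1,2,3,4,5}: Y {1,4,5}->{1,4}; U {1,3,4,6}->{1,3,4}; Z {1,2,3,4,5}->{2,4,5}
Constraint 2 (Z < U) on D(Z)={2,4,5} D(U)={1,3,4}: Z {2,4,5}->{2}; U {1,3,4}->{3,4}
Constraint 3 (Z + V = U) on D(Z)={2} D(V)={1,4,5,6} D(U)={3,4}: V {1,4,5,6}->{1}; U {3,4}->{3}
So after constraint 3: D(Y) = {1,4}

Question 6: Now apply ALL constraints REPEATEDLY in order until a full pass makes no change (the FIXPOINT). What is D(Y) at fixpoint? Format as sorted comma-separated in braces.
Answer: {}

Derivation:
pass 0 (initial): D(Y)={1,4,5}
pass 1: U {1,3,4,6}->{}; V {1,4,5,6}->{}; Y {1,4,5}->{}; Z {1,2,3,4,5}->{2}
pass 2: Z {2}->{}
pass 3: no change
Fixpoint after 3 passes: D(Y) = {}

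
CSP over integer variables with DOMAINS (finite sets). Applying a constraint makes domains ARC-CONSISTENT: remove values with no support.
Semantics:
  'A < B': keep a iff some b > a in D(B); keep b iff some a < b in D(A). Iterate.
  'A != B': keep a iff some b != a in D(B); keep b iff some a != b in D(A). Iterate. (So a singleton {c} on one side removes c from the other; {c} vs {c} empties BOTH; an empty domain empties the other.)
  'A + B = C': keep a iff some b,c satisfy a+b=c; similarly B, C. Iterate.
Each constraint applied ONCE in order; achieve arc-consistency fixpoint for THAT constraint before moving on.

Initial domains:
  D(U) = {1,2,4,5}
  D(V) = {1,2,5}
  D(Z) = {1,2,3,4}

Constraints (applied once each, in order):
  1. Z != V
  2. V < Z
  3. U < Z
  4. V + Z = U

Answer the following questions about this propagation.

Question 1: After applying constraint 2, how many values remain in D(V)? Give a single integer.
Constraint 1 (Z != V) on D(Z)={1,2,3,4} D(V)={1,2,5}: no change
Constraint 2 (V < Z) on D(V)={1,2,5} D(Z)={1,2,3,4}: V {1,2,5}->{1,2}; Z {1,2,3,4}->{2,3,4}
So after constraint 2: D(V)={1,2}, size = 2

Answer: 2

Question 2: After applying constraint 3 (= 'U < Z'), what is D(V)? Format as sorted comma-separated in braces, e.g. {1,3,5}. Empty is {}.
Constraint 1 (Z != V) on D(Z)={1,2,3,4} D(V)={1,2,5}: no change
Constraint 2 (V < Z) on D(V)={1,2,5} D(Z)={1,2,3,4}: V {1,2,5}->{1,2}; Z {1,2,3,4}->{2,3,4}
Constraint 3 (U < Z) on D(U)={1,2,4,5} D(Z)={2,3,4}: U {1,2,4,5}->{1,2}
So after constraint 3: D(V) = {1,2}

Answer: {1,2}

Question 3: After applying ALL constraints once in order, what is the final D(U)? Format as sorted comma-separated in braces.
Answer: {}

Derivation:
Constraint 1 (Z != V) on D(Z)={1,2,3,4} D(V)={1,2,5}: no change
Constraint 2 (V < Z) on D(V)={1,2,5} D(Z)={1,2,3,4}: V {1,2,5}->{1,2}; Z {1,2,3,4}->{2,3,4}
Constraint 3 (U < Z) on D(U)={1,2,4,5} D(Z)={2,3,4}: U {1,2,4,5}->{1,2}
Constraint 4 (V + Z = U) on D(V)={1,2} D(Z)={2,3,4} D(U)={1,2}: V {1,2}->{}; Z {2,3,4}->{}; U {1,2}->{}
So after all 4 constraints: D(U) = {}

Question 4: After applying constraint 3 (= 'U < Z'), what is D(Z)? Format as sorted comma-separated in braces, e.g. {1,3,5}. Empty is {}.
Answer: {2,3,4}

Derivation:
Constraint 1 (Z != V) on D(Z)={1,2,3,4} D(V)={1,2,5}: no change
Constraint 2 (V < Z) on D(V)={1,2,5} D(Z)={1,2,3,4}: V {1,2,5}->{1,2}; Z {1,2,3,4}->{2,3,4}
Constraint 3 (U < Z) on D(U)={1,2,4,5} D(Z)={2,3,4}: U {1,2,4,5}->{1,2}
So after constraint 3: D(Z) = {2,3,4}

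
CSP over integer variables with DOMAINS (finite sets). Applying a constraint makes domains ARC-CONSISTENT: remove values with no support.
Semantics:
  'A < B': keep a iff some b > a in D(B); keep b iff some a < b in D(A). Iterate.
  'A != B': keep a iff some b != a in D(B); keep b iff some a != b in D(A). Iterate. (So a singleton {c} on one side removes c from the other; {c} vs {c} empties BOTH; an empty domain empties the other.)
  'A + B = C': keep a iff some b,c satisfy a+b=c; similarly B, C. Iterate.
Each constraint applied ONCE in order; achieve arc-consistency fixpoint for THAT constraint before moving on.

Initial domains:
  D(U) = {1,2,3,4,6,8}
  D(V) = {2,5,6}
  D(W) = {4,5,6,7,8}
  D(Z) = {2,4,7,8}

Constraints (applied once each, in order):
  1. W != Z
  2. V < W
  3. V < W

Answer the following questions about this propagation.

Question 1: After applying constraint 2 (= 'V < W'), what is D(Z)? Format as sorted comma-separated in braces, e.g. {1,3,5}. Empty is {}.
Answer: {2,4,7,8}

Derivation:
Constraint 1 (W != Z) on D(W)={4,5,6,7,8} D(Z)={2,4,7,8}: no change
Constraint 2 (V < W) on D(V)={2,5,6} D(W)={4,5,6,7,8}: no change
So after constraint 2: D(Z) = {2,4,7,8}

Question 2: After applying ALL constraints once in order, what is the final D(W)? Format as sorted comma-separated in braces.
Answer: {4,5,6,7,8}

Derivation:
Constraint 1 (W != Z) on D(W)={4,5,6,7,8} D(Z)={2,4,7,8}: no change
Constraint 2 (V < W) on D(V)={2,5,6} D(W)={4,5,6,7,8}: no change
Constraint 3 (V < W) on D(V)={2,5,6} D(W)={4,5,6,7,8}: no change
So after all 3 constraints: D(W) = {4,5,6,7,8}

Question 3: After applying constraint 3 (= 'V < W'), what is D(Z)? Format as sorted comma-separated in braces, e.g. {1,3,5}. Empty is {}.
Answer: {2,4,7,8}

Derivation:
Constraint 1 (W != Z) on D(W)={4,5,6,7,8} D(Z)={2,4,7,8}: no change
Constraint 2 (V < W) on D(V)={2,5,6} D(W)={4,5,6,7,8}: no change
Constraint 3 (V < W) on D(V)={2,5,6} D(W)={4,5,6,7,8}: no change
So after constraint 3: D(Z) = {2,4,7,8}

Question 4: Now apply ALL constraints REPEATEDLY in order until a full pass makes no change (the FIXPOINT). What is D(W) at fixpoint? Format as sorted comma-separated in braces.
Answer: {4,5,6,7,8}

Derivation:
pass 0 (initial): D(W)={4,5,6,7,8}
pass 1: no change
Fixpoint after 1 passes: D(W) = {4,5,6,7,8}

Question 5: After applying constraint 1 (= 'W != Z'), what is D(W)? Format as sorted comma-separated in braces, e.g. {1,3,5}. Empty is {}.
Constraint 1 (W != Z) on D(W)={4,5,6,7,8} D(Z)={2,4,7,8}: no change
So after constraint 1: D(W) = {4,5,6,7,8}

Answer: {4,5,6,7,8}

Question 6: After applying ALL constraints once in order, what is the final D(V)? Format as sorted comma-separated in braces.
Constraint 1 (W != Z) on D(W)={4,5,6,7,8} D(Z)={2,4,7,8}: no change
Constraint 2 (V < W) on D(V)={2,5,6} D(W)={4,5,6,7,8}: no change
Constraint 3 (V < W) on D(V)={2,5,6} D(W)={4,5,6,7,8}: no change
So after all 3 constraints: D(V) = {2,5,6}

Answer: {2,5,6}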